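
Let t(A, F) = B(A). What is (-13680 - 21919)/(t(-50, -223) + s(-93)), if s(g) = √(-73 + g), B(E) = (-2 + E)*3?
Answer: 2776722/12251 + 35599*I*√166/24502 ≈ 226.65 + 18.719*I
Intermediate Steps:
B(E) = -6 + 3*E
t(A, F) = -6 + 3*A
(-13680 - 21919)/(t(-50, -223) + s(-93)) = (-13680 - 21919)/((-6 + 3*(-50)) + √(-73 - 93)) = -35599/((-6 - 150) + √(-166)) = -35599/(-156 + I*√166)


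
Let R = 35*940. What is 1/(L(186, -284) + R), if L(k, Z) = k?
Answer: 1/33086 ≈ 3.0224e-5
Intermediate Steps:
R = 32900
1/(L(186, -284) + R) = 1/(186 + 32900) = 1/33086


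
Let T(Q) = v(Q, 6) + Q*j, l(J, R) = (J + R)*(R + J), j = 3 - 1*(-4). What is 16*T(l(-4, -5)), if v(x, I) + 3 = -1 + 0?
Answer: 9008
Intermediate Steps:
v(x, I) = -4 (v(x, I) = -3 + (-1 + 0) = -3 - 1 = -4)
j = 7 (j = 3 + 4 = 7)
l(J, R) = (J + R)² (l(J, R) = (J + R)*(J + R) = (J + R)²)
T(Q) = -4 + 7*Q (T(Q) = -4 + Q*7 = -4 + 7*Q)
16*T(l(-4, -5)) = 16*(-4 + 7*(-4 - 5)²) = 16*(-4 + 7*(-9)²) = 16*(-4 + 7*81) = 16*(-4 + 567) = 16*563 = 9008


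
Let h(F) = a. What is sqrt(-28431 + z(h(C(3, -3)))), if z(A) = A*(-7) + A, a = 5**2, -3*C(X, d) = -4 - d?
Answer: I*sqrt(28581) ≈ 169.06*I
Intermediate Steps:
C(X, d) = 4/3 + d/3 (C(X, d) = -(-4 - d)/3 = 4/3 + d/3)
a = 25
h(F) = 25
z(A) = -6*A (z(A) = -7*A + A = -6*A)
sqrt(-28431 + z(h(C(3, -3)))) = sqrt(-28431 - 6*25) = sqrt(-28431 - 150) = sqrt(-28581) = I*sqrt(28581)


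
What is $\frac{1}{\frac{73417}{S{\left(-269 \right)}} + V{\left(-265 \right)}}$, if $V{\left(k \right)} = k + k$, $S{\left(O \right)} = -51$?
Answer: $- \frac{51}{100447} \approx -0.00050773$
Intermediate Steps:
$V{\left(k \right)} = 2 k$
$\frac{1}{\frac{73417}{S{\left(-269 \right)}} + V{\left(-265 \right)}} = \frac{1}{\frac{73417}{-51} + 2 \left(-265\right)} = \frac{1}{73417 \left(- \frac{1}{51}\right) - 530} = \frac{1}{- \frac{73417}{51} - 530} = \frac{1}{- \frac{100447}{51}} = - \frac{51}{100447}$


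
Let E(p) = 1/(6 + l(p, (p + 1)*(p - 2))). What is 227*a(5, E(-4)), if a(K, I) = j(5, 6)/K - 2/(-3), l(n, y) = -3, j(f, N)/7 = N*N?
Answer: 173882/15 ≈ 11592.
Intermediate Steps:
j(f, N) = 7*N**2 (j(f, N) = 7*(N*N) = 7*N**2)
E(p) = 1/3 (E(p) = 1/(6 - 3) = 1/3)
a(K, I) = 2/3 + 252/K (a(K, I) = (7*6**2)/K - 2/(-3) = (7*36)/K - 2*(-1/3) = 252/K + 2/3 = 2/3 + 252/K)
227*a(5, E(-4)) = 227*(2/3 + 252/5) = 227*(766/15) = 173882/15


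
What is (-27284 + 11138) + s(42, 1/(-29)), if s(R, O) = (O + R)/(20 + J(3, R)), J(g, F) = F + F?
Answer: -48695119/3016 ≈ -16146.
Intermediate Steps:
J(g, F) = 2*F
s(R, O) = (O + R)/(20 + 2*R)
(-27284 + 11138) + s(42, 1/(-29)) = (-27284 + 11138) + (1/(-29) + 42)/(2*(10 + 42)) = -16146 + (½)*(-1/29 + 42)/52 = -16146 + (½)*(1/52)*(1217/29) = -16146 + 1217/3016 = -48695119/3016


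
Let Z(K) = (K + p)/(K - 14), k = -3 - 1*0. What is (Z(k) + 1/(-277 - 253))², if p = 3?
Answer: 1/280900 ≈ 3.5600e-6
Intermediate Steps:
k = -3 (k = -3 + 0 = -3)
Z(K) = (3 + K)/(-14 + K) (Z(K) = (K + 3)/(K - 14) = (3 + K)/(-14 + K))
(Z(k) + 1/(-277 - 253))² = ((3 - 3)/(-14 - 3) + 1/(-277 - 253))² = (0/(-17) + 1/(-530))² = (-1/17*0 - 1/530)² = (0 - 1/530)² = (-1/530)² = 1/280900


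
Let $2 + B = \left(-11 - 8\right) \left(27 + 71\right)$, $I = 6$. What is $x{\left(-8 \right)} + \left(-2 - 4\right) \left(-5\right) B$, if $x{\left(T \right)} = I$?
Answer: $-55914$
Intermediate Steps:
$x{\left(T \right)} = 6$
$B = -1864$ ($B = -2 + \left(-11 - 8\right) \left(27 + 71\right) = -2 - 1862 = -1864$)
$x{\left(-8 \right)} + \left(-2 - 4\right) \left(-5\right) B = 6 + \left(-2 - 4\right) \left(-5\right) \left(-1864\right) = 6 + \left(-6\right) \left(-5\right) \left(-1864\right) = 6 + 30 \left(-1864\right) = 6 - 55920 = -55914$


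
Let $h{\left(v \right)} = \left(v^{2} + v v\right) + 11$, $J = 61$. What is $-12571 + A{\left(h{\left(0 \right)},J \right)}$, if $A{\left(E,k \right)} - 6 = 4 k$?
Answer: $-12321$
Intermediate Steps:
$h{\left(v \right)} = 11 + 2 v^{2}$ ($h{\left(v \right)} = \left(v^{2} + v^{2}\right) + 11 = 2 v^{2} + 11 = 11 + 2 v^{2}$)
$A{\left(E,k \right)} = 6 + 4 k$
$-12571 + A{\left(h{\left(0 \right)},J \right)} = -12571 + \left(6 + 4 \cdot 61\right) = -12571 + \left(6 + 244\right) = -12571 + 250 = -12321$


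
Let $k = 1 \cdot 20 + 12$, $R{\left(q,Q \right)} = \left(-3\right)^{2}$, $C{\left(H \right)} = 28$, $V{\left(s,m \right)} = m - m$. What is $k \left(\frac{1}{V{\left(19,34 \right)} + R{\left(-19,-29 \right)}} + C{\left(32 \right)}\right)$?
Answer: $\frac{8096}{9} \approx 899.56$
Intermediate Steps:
$V{\left(s,m \right)} = 0$
$R{\left(q,Q \right)} = 9$
$k = 32$ ($k = 20 + 12 = 32$)
$k \left(\frac{1}{V{\left(19,34 \right)} + R{\left(-19,-29 \right)}} + C{\left(32 \right)}\right) = 32 \left(\frac{1}{0 + 9} + 28\right) = 32 \left(\frac{1}{9} + 28\right) = 32 \cdot \frac{253}{9} = \frac{8096}{9}$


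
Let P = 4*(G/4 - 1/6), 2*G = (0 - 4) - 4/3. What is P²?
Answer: 100/9 ≈ 11.111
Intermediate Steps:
G = -8/3 (G = ((0 - 4) - 4/3)/2 = (-4 - 4*⅓)/2 = (-4 - 4/3)/2 = (½)*(-16/3) = -8/3 ≈ -2.6667)
P = -10/3 (P = 4*(-8/3/4 - 1/6) = 4*(-8/3*¼ - 1*⅙) = 4*(-⅔ - ⅙) = 4*(-⅚) = -10/3 ≈ -3.3333)
P² = (-10/3)² = 100/9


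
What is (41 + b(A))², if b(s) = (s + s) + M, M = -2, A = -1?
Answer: 1369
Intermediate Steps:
b(s) = -2 + 2*s (b(s) = (s + s) - 2 = 2*s - 2 = -2 + 2*s)
(41 + b(A))² = (41 + (-2 + 2*(-1)))² = (41 + (-2 - 2))² = (41 - 4)² = 37² = 1369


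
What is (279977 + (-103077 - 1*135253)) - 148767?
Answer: -107120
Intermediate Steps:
(279977 + (-103077 - 1*135253)) - 148767 = (279977 + (-103077 - 135253)) - 148767 = (279977 - 238330) - 148767 = 41647 - 148767 = -107120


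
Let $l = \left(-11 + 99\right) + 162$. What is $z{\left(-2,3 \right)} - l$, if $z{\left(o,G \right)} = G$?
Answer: $-247$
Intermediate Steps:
$l = 250$ ($l = 88 + 162 = 250$)
$z{\left(-2,3 \right)} - l = 3 - 250 = -247$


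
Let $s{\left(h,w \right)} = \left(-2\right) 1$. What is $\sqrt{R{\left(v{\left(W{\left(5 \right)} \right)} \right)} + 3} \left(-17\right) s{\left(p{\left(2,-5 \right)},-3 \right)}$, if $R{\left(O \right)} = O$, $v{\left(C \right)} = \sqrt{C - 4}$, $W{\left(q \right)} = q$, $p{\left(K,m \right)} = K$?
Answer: $68$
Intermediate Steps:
$v{\left(C \right)} = \sqrt{-4 + C}$
$s{\left(h,w \right)} = -2$
$\sqrt{R{\left(v{\left(W{\left(5 \right)} \right)} \right)} + 3} \left(-17\right) s{\left(p{\left(2,-5 \right)},-3 \right)} = \sqrt{\sqrt{-4 + 5} + 3} \left(-17\right) \left(-2\right) = \sqrt{\sqrt{1} + 3} \left(-17\right) \left(-2\right) = \sqrt{1 + 3} \left(-17\right) \left(-2\right) = \sqrt{4} \left(-17\right) \left(-2\right) = 2 \left(-17\right) \left(-2\right) = \left(-34\right) \left(-2\right) = 68$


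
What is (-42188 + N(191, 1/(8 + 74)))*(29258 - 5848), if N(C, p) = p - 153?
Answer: -40639303505/41 ≈ -9.9120e+8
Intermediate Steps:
N(C, p) = -153 + p
(-42188 + N(191, 1/(8 + 74)))*(29258 - 5848) = (-42188 + (-153 + 1/(8 + 74)))*(29258 - 5848) = (-42188 + (-153 + 1/82))*23410 = (-42188 - 12545/82)*23410 = -3471961/82*23410 = -40639303505/41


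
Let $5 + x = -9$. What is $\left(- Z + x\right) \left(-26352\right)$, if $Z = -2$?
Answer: $316224$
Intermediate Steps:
$x = -14$ ($x = -5 - 9 = -14$)
$\left(- Z + x\right) \left(-26352\right) = \left(\left(-1\right) \left(-2\right) - 14\right) \left(-26352\right) = \left(2 - 14\right) \left(-26352\right) = \left(-12\right) \left(-26352\right) = 316224$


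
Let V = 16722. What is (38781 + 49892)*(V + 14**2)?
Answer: 1500169814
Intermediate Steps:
(38781 + 49892)*(V + 14**2) = (38781 + 49892)*(16722 + 14**2) = 88673*(16722 + 196) = 88673*16918 = 1500169814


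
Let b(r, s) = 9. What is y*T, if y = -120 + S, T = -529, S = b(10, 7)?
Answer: 58719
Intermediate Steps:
S = 9
y = -111 (y = -120 + 9 = -111)
y*T = -111*(-529) = 58719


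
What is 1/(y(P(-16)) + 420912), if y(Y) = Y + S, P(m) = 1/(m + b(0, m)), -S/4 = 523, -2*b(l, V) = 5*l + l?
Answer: 16/6701119 ≈ 2.3877e-6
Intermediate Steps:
b(l, V) = -3*l (b(l, V) = -(5*l + l)/2 = -3*l)
S = -2092 (S = -4*523 = -2092)
P(m) = 1/m (P(m) = 1/(m - 3*0) = 1/(m + 0) = 1/m)
y(Y) = -2092 + Y (y(Y) = Y - 2092 = -2092 + Y)
1/(y(P(-16)) + 420912) = 1/((-2092 + 1/(-16)) + 420912) = 1/((-2092 - 1/16) + 420912) = 1/(-33473/16 + 420912) = 1/(6701119/16) = 16/6701119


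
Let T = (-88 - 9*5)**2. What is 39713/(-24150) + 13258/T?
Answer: -7802093/8718150 ≈ -0.89493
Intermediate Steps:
T = 17689 (T = (-88 - 45)**2 = (-133)**2 = 17689)
39713/(-24150) + 13258/T = 39713/(-24150) + 13258/17689 = 39713*(-1/24150) + 13258*(1/17689) = -39713/24150 + 1894/2527 = -7802093/8718150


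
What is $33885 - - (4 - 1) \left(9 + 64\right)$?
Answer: $34104$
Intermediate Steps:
$33885 - - (4 - 1) \left(9 + 64\right) = 33885 - \left(-1\right) 3 \cdot 73 = 33885 - \left(-3\right) 73 = 33885 - -219 = 33885 + 219 = 34104$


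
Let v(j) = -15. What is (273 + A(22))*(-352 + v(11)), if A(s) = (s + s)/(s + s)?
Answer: -100558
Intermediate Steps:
A(s) = 1 (A(s) = (2*s)/((2*s)) = (2*s)*(1/(2*s)) = 1)
(273 + A(22))*(-352 + v(11)) = (273 + 1)*(-352 - 15) = 274*(-367) = -100558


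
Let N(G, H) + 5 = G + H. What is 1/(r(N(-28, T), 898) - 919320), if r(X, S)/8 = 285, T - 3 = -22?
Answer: -1/917040 ≈ -1.0905e-6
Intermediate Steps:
T = -19 (T = 3 - 22 = -19)
N(G, H) = -5 + G + H (N(G, H) = -5 + (G + H) = -5 + G + H)
r(X, S) = 2280 (r(X, S) = 8*285 = 2280)
1/(r(N(-28, T), 898) - 919320) = 1/(2280 - 919320) = 1/(-917040) = -1/917040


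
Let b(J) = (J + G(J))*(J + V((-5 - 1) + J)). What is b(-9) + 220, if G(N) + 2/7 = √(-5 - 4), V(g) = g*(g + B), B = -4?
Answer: -16400/7 + 828*I ≈ -2342.9 + 828.0*I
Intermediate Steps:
V(g) = g*(-4 + g) (V(g) = g*(g - 4) = g*(-4 + g))
G(N) = -2/7 + 3*I (G(N) = -2/7 + √(-5 - 4) = -2/7 + √(-9) = -2/7 + 3*I)
b(J) = (J + (-10 + J)*(-6 + J))*(-2/7 + J + 3*I) (b(J) = (J + (-2/7 + 3*I))*(J + ((-5 - 1) + J)*(-4 + ((-5 - 1) + J))) = (-2/7 + J + 3*I)*(J + (-6 + J)*(-4 + (-6 + J))) = (-2/7 + J + 3*I)*(J + (-6 + J)*(-10 + J)) = (-2/7 + J + 3*I)*(J + (-10 + J)*(-6 + J)) = (J + (-10 + J)*(-6 + J))*(-2/7 + J + 3*I))
b(-9) + 220 = (-120/7 + (-9)³ + 180*I + (⅐)*(-9)*(450 - 315*I) + (⅐)*(-9)²*(-107 + 21*I)) + 220 = (-120/7 - 729 + 180*I + (-4050/7 + 405*I) + (⅐)*81*(-107 + 21*I)) + 220 = (-120/7 - 729 + 180*I + (-4050/7 + 405*I) + (-8667/7 + 243*I)) + 220 = (-17940/7 + 828*I) + 220 = -16400/7 + 828*I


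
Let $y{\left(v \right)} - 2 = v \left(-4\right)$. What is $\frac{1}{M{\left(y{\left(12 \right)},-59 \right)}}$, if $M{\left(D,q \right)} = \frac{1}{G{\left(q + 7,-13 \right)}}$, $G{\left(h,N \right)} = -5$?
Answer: $-5$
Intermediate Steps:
$y{\left(v \right)} = 2 - 4 v$ ($y{\left(v \right)} = 2 + v \left(-4\right) = 2 - 4 v$)
$M{\left(D,q \right)} = - \frac{1}{5}$ ($M{\left(D,q \right)} = \frac{1}{-5} = - \frac{1}{5}$)
$\frac{1}{M{\left(y{\left(12 \right)},-59 \right)}} = \frac{1}{- \frac{1}{5}} = -5$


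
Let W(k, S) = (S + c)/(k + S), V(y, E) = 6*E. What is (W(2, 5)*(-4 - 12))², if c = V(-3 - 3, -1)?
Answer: 256/49 ≈ 5.2245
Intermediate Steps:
c = -6 (c = 6*(-1) = -6)
W(k, S) = (-6 + S)/(S + k) (W(k, S) = (S - 6)/(k + S) = (-6 + S)/(S + k))
(W(2, 5)*(-4 - 12))² = (((-6 + 5)/(5 + 2))*(-4 - 12))² = ((-1/7)*(-16))² = (((⅐)*(-1))*(-16))² = (-⅐*(-16))² = (16/7)² = 256/49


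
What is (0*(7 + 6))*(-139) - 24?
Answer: -24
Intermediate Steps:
(0*(7 + 6))*(-139) - 24 = (0*13)*(-139) - 24 = 0*(-139) - 24 = 0 - 24 = -24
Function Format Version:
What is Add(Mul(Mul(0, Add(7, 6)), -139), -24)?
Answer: -24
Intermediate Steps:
Add(Mul(Mul(0, Add(7, 6)), -139), -24) = Add(Mul(Mul(0, 13), -139), -24) = Add(Mul(0, -139), -24) = Add(0, -24) = -24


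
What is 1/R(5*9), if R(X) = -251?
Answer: -1/251 ≈ -0.0039841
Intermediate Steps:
1/R(5*9) = 1/(-251) = -1/251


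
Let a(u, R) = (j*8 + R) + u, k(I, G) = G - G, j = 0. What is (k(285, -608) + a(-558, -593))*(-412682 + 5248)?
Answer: 468956534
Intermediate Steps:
k(I, G) = 0
a(u, R) = R + u (a(u, R) = (0*8 + R) + u = (0 + R) + u = R + u)
(k(285, -608) + a(-558, -593))*(-412682 + 5248) = (0 + (-593 - 558))*(-412682 + 5248) = (0 - 1151)*(-407434) = -1151*(-407434) = 468956534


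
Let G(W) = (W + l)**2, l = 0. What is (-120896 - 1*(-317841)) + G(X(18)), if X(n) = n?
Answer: 197269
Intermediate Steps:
G(W) = W**2 (G(W) = (W + 0)**2 = W**2)
(-120896 - 1*(-317841)) + G(X(18)) = (-120896 - 1*(-317841)) + 18**2 = (-120896 + 317841) + 324 = 196945 + 324 = 197269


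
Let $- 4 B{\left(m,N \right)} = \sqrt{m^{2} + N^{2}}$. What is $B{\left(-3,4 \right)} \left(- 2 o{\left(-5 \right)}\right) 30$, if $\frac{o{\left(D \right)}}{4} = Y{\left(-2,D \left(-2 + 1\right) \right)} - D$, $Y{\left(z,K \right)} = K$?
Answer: $3000$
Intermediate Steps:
$B{\left(m,N \right)} = - \frac{\sqrt{N^{2} + m^{2}}}{4}$ ($B{\left(m,N \right)} = - \frac{\sqrt{m^{2} + N^{2}}}{4} = - \frac{\sqrt{N^{2} + m^{2}}}{4}$)
$o{\left(D \right)} = - 8 D$ ($o{\left(D \right)} = 4 \left(D \left(-2 + 1\right) - D\right) = 4 \left(D \left(-1\right) - D\right) = 4 \left(- D - D\right) = 4 \left(- 2 D\right) = - 8 D$)
$B{\left(-3,4 \right)} \left(- 2 o{\left(-5 \right)}\right) 30 = - \frac{\sqrt{4^{2} + \left(-3\right)^{2}}}{4} \left(- 2 \left(\left(-8\right) \left(-5\right)\right)\right) 30 = - \frac{\sqrt{16 + 9}}{4} \left(\left(-2\right) 40\right) 30 = - \frac{\sqrt{25}}{4} \left(-80\right) 30 = \left(- \frac{1}{4}\right) 5 \left(-80\right) 30 = \left(- \frac{5}{4}\right) \left(-80\right) 30 = 100 \cdot 30 = 3000$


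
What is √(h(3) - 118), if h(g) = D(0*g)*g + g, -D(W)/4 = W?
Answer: I*√115 ≈ 10.724*I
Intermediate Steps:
D(W) = -4*W
h(g) = g (h(g) = (-0*g)*g + g = (-4*0)*g + g = 0*g + g = 0 + g = g)
√(h(3) - 118) = √(3 - 118) = √(-115) = I*√115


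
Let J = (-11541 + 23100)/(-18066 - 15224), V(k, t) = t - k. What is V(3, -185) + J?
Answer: -6270079/33290 ≈ -188.35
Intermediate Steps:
J = -11559/33290 (J = 11559/(-33290) = 11559*(-1/33290) = -11559/33290 ≈ -0.34722)
V(3, -185) + J = (-185 - 1*3) - 11559/33290 = (-185 - 3) - 11559/33290 = -188 - 11559/33290 = -6270079/33290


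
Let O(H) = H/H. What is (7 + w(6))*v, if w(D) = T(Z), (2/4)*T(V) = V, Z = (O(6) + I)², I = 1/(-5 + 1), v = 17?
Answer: 1105/8 ≈ 138.13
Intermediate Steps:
O(H) = 1
I = -¼ (I = 1/(-4) = -¼ ≈ -0.25000)
Z = 9/16 (Z = (1 - ¼)² = (¾)² = 9/16 ≈ 0.56250)
T(V) = 2*V
w(D) = 9/8 (w(D) = 2*(9/16) = 9/8)
(7 + w(6))*v = (7 + 9/8)*17 = (65/8)*17 = 1105/8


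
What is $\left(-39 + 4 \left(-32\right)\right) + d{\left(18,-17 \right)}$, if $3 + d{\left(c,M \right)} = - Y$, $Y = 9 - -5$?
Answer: $-184$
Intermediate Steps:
$Y = 14$ ($Y = 9 + 5 = 14$)
$d{\left(c,M \right)} = -17$ ($d{\left(c,M \right)} = -3 - 14 = -17$)
$\left(-39 + 4 \left(-32\right)\right) + d{\left(18,-17 \right)} = \left(-39 + 4 \left(-32\right)\right) - 17 = \left(-39 - 128\right) - 17 = -167 - 17 = -184$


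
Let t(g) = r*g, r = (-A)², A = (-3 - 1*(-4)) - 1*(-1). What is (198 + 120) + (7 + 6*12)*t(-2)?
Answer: -314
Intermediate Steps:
A = 2 (A = (-3 + 4) + 1 = 1 + 1 = 2)
r = 4 (r = (-1*2)² = (-2)² = 4)
t(g) = 4*g
(198 + 120) + (7 + 6*12)*t(-2) = (198 + 120) + (7 + 6*12)*(4*(-2)) = 318 + (7 + 72)*(-8) = 318 + 79*(-8) = 318 - 632 = -314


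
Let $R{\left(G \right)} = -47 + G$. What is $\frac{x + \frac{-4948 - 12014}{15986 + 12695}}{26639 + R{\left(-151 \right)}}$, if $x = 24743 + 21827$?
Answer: $\frac{1335657208}{758354321} \approx 1.7613$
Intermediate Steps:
$x = 46570$
$\frac{x + \frac{-4948 - 12014}{15986 + 12695}}{26639 + R{\left(-151 \right)}} = \frac{46570 + \frac{-4948 - 12014}{15986 + 12695}}{26639 - 198} = \frac{46570 - \frac{16962}{28681}}{26639 - 198} = \frac{46570 - \frac{16962}{28681}}{26441} = \left(46570 - \frac{16962}{28681}\right) \frac{1}{26441} = \frac{1335657208}{28681} \cdot \frac{1}{26441} = \frac{1335657208}{758354321}$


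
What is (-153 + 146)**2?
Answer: 49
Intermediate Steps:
(-153 + 146)**2 = (-7)**2 = 49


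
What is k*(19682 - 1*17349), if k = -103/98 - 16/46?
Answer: -7355949/2254 ≈ -3263.5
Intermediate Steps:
k = -3153/2254 (k = -103*1/98 - 16*1/46 = -103/98 - 8/23 = -3153/2254 ≈ -1.3988)
k*(19682 - 1*17349) = -3153*(19682 - 1*17349)/2254 = -3153*(19682 - 17349)/2254 = -3153/2254*2333 = -7355949/2254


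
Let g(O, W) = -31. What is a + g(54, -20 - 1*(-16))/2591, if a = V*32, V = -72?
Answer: -5969695/2591 ≈ -2304.0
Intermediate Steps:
a = -2304 (a = -72*32 = -2304)
a + g(54, -20 - 1*(-16))/2591 = -2304 - 31/2591 = -5969695/2591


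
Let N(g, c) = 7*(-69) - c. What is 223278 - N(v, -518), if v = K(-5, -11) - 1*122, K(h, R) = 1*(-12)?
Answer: 223243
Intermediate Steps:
K(h, R) = -12
v = -134 (v = -12 - 1*122 = -12 - 122 = -134)
N(g, c) = -483 - c
223278 - N(v, -518) = 223278 - (-483 - 1*(-518)) = 223278 - (-483 + 518) = 223278 - 1*35 = 223278 - 35 = 223243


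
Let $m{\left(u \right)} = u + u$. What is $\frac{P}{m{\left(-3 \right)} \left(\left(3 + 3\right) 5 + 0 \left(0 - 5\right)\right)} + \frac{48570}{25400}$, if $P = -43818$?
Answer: $\frac{1869533}{7620} \approx 245.35$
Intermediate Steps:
$m{\left(u \right)} = 2 u$
$\frac{P}{m{\left(-3 \right)} \left(\left(3 + 3\right) 5 + 0 \left(0 - 5\right)\right)} + \frac{48570}{25400} = - \frac{43818}{2 \left(-3\right) \left(\left(3 + 3\right) 5 + 0 \left(0 - 5\right)\right)} + \frac{48570}{25400} = - \frac{43818}{\left(-6\right) \left(6 \cdot 5 + 0 \left(-5\right)\right)} + 48570 \cdot \frac{1}{25400} = - \frac{43818}{\left(-6\right) \left(30 + 0\right)} + \frac{4857}{2540} = - \frac{43818}{\left(-6\right) 30} + \frac{4857}{2540} = - \frac{43818}{-180} + \frac{4857}{2540} = \left(-43818\right) \left(- \frac{1}{180}\right) + \frac{4857}{2540} = \frac{7303}{30} + \frac{4857}{2540} = \frac{1869533}{7620}$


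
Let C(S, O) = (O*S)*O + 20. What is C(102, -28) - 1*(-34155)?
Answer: 114143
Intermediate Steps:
C(S, O) = 20 + S*O² (C(S, O) = S*O² + 20 = 20 + S*O²)
C(102, -28) - 1*(-34155) = (20 + 102*(-28)²) - 1*(-34155) = (20 + 102*784) + 34155 = (20 + 79968) + 34155 = 79988 + 34155 = 114143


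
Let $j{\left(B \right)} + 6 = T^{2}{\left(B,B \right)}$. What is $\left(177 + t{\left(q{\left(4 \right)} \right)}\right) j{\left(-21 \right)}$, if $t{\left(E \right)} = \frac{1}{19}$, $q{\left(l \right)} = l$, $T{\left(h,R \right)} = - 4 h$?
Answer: $\frac{23716200}{19} \approx 1.2482 \cdot 10^{6}$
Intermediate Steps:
$t{\left(E \right)} = \frac{1}{19}$
$j{\left(B \right)} = -6 + 16 B^{2}$ ($j{\left(B \right)} = -6 + \left(- 4 B\right)^{2} = -6 + 16 B^{2}$)
$\left(177 + t{\left(q{\left(4 \right)} \right)}\right) j{\left(-21 \right)} = \left(177 + \frac{1}{19}\right) \left(-6 + 16 \left(-21\right)^{2}\right) = \frac{3364 \left(-6 + 16 \cdot 441\right)}{19} = \frac{3364 \left(-6 + 7056\right)}{19} = \frac{3364}{19} \cdot 7050 = \frac{23716200}{19}$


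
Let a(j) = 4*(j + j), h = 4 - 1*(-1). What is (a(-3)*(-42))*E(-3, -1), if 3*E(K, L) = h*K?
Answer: -5040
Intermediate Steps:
h = 5 (h = 4 + 1 = 5)
E(K, L) = 5*K/3 (E(K, L) = (5*K)/3 = 5*K/3)
a(j) = 8*j (a(j) = 4*(2*j) = 8*j)
(a(-3)*(-42))*E(-3, -1) = ((8*(-3))*(-42))*((5/3)*(-3)) = -24*(-42)*(-5) = 1008*(-5) = -5040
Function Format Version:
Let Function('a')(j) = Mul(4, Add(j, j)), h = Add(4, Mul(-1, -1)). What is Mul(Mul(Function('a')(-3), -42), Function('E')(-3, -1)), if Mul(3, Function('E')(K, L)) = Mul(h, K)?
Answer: -5040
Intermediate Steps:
h = 5 (h = Add(4, 1) = 5)
Function('E')(K, L) = Mul(Rational(5, 3), K) (Function('E')(K, L) = Mul(Rational(1, 3), Mul(5, K)) = Mul(Rational(5, 3), K))
Function('a')(j) = Mul(8, j) (Function('a')(j) = Mul(4, Mul(2, j)) = Mul(8, j))
Mul(Mul(Function('a')(-3), -42), Function('E')(-3, -1)) = Mul(Mul(Mul(8, -3), -42), Mul(Rational(5, 3), -3)) = Mul(Mul(-24, -42), -5) = Mul(1008, -5) = -5040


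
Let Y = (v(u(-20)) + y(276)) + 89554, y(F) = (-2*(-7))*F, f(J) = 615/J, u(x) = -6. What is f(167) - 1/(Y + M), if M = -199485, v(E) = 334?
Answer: 65025962/17657411 ≈ 3.6826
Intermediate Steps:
y(F) = 14*F
Y = 93752 (Y = (334 + 14*276) + 89554 = (334 + 3864) + 89554 = 4198 + 89554 = 93752)
f(167) - 1/(Y + M) = 615/167 - 1/(93752 - 199485) = 615*(1/167) - 1/(-105733) = 615/167 - 1*(-1/105733) = 615/167 + 1/105733 = 65025962/17657411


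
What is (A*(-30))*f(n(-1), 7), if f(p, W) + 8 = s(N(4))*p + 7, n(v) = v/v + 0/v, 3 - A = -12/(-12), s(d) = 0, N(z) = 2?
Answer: 60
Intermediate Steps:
A = 2 (A = 3 - (-12)/(-12) = 3 - (-12)*(-1)/12 = 3 - 1*1 = 3 - 1 = 2)
n(v) = 1 (n(v) = 1 + 0 = 1)
f(p, W) = -1 (f(p, W) = -8 + (0*p + 7) = -8 + (0 + 7) = -8 + 7 = -1)
(A*(-30))*f(n(-1), 7) = (2*(-30))*(-1) = -60*(-1) = 60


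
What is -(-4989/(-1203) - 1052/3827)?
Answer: -5942449/1534627 ≈ -3.8722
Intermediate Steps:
-(-4989/(-1203) - 1052/3827) = -(-4989*(-1/1203) - 1052*1/3827) = -(1663/401 - 1052/3827) = -1*5942449/1534627 = -5942449/1534627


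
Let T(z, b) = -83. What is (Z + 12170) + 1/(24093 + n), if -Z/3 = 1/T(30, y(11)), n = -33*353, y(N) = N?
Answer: 12569846255/1032852 ≈ 12170.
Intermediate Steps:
n = -11649
Z = 3/83 (Z = -3/(-83) = -3*(-1/83) = 3/83 ≈ 0.036145)
(Z + 12170) + 1/(24093 + n) = (3/83 + 12170) + 1/(24093 - 11649) = 1010113/83 + 1/12444 = 12569846255/1032852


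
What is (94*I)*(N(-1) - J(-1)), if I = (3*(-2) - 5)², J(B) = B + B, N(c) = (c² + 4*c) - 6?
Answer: -79618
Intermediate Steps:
N(c) = -6 + c² + 4*c
J(B) = 2*B
I = 121 (I = (-6 - 5)² = (-11)² = 121)
(94*I)*(N(-1) - J(-1)) = (94*121)*((-6 + (-1)² + 4*(-1)) - 2*(-1)) = 11374*((-6 + 1 - 4) - 1*(-2)) = 11374*(-9 + 2) = 11374*(-7) = -79618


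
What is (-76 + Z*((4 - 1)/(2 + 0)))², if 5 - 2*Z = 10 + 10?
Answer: 121801/16 ≈ 7612.6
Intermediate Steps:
Z = -15/2 (Z = 5/2 - (10 + 10)/2 = 5/2 - ½*20 = 5/2 - 10 = -15/2 ≈ -7.5000)
(-76 + Z*((4 - 1)/(2 + 0)))² = (-76 - 15*(4 - 1)/(2*(2 + 0)))² = (-76 - 45/(2*2))² = (-76 - 15/2*3/2)² = (-76 - 45/4)² = (-349/4)² = 121801/16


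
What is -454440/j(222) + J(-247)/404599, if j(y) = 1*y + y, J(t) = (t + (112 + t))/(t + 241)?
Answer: -45966485323/44910489 ≈ -1023.5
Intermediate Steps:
J(t) = (112 + 2*t)/(241 + t)
j(y) = 2*y (j(y) = y + y = 2*y)
-454440/j(222) + J(-247)/404599 = -454440/(2*222) + (2*(56 - 247)/(241 - 247))/404599 = -454440/444 + (2*(-191)/(-6))*(1/404599) = -454440*1/444 + (2*(-⅙)*(-191))*(1/404599) = -37870/37 + (191/3)*(1/404599) = -37870/37 + 191/1213797 = -45966485323/44910489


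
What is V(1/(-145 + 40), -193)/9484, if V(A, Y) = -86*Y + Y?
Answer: 16405/9484 ≈ 1.7298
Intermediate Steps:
V(A, Y) = -85*Y
V(1/(-145 + 40), -193)/9484 = -85*(-193)/9484 = 16405*(1/9484) = 16405/9484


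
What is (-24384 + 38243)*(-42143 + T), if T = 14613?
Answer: -381538270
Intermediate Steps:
(-24384 + 38243)*(-42143 + T) = (-24384 + 38243)*(-42143 + 14613) = 13859*(-27530) = -381538270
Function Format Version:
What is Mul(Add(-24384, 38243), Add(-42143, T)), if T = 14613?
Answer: -381538270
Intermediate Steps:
Mul(Add(-24384, 38243), Add(-42143, T)) = Mul(Add(-24384, 38243), Add(-42143, 14613)) = Mul(13859, -27530) = -381538270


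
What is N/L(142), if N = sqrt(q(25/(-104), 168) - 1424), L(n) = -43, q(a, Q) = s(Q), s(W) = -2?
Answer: -I*sqrt(1426)/43 ≈ -0.8782*I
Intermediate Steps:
q(a, Q) = -2
N = I*sqrt(1426) (N = sqrt(-2 - 1424) = sqrt(-1426) = I*sqrt(1426) ≈ 37.762*I)
N/L(142) = (I*sqrt(1426))/(-43) = (I*sqrt(1426))*(-1/43) = -I*sqrt(1426)/43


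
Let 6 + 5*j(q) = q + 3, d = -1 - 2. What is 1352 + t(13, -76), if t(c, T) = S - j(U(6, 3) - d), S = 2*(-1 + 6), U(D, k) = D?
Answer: 6804/5 ≈ 1360.8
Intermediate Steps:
d = -3
j(q) = -⅗ + q/5 (j(q) = -6/5 + (q + 3)/5 = -6/5 + (3 + q)/5 = -6/5 + (⅗ + q/5) = -⅗ + q/5)
S = 10 (S = 2*5 = 10)
t(c, T) = 44/5 (t(c, T) = 10 - (-⅗ + (6 - 1*(-3))/5) = 10 - (-⅗ + (6 + 3)/5) = 10 - (-⅗ + (⅕)*9) = 10 - (-⅗ + 9/5) = 10 - 1*6/5 = 10 - 6/5 = 44/5)
1352 + t(13, -76) = 1352 + 44/5 = 6804/5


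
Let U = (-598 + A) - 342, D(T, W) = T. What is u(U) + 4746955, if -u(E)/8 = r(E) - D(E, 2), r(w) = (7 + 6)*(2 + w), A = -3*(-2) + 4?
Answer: 4836027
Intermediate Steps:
A = 10 (A = 6 + 4 = 10)
r(w) = 26 + 13*w (r(w) = 13*(2 + w) = 26 + 13*w)
U = -930 (U = (-598 + 10) - 342 = -588 - 342 = -930)
u(E) = -208 - 96*E (u(E) = -8*((26 + 13*E) - E) = -8*(26 + 12*E) = -208 - 96*E)
u(U) + 4746955 = (-208 - 96*(-930)) + 4746955 = (-208 + 89280) + 4746955 = 89072 + 4746955 = 4836027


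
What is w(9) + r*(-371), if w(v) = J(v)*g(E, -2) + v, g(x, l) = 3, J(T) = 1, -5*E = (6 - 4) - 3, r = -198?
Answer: 73470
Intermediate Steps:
E = ⅕ (E = -((6 - 4) - 3)/5 = -(2 - 3)/5 = -⅕*(-1) = ⅕ ≈ 0.20000)
w(v) = 3 + v (w(v) = 1*3 + v = 3 + v)
w(9) + r*(-371) = (3 + 9) - 198*(-371) = 12 + 73458 = 73470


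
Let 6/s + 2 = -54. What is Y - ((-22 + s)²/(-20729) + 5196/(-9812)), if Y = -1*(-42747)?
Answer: 1704131966877773/39865017808 ≈ 42748.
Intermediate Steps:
s = -3/28 (s = 6/(-2 - 54) = 6/(-56) = 6*(-1/56) = -3/28 ≈ -0.10714)
Y = 42747
Y - ((-22 + s)²/(-20729) + 5196/(-9812)) = 42747 - ((-22 - 3/28)²/(-20729) + 5196/(-9812)) = 42747 - ((-619/28)²*(-1/20729) + 5196*(-1/9812)) = 42747 - ((383161/784)*(-1/20729) - 1299/2453) = 42747 - (-383161/16251536 - 1299/2453) = 42747 - 1*(-22050639197/39865017808) = 42747 + 22050639197/39865017808 = 1704131966877773/39865017808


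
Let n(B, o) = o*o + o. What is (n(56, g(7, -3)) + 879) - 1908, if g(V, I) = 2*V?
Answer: -819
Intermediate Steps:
n(B, o) = o + o² (n(B, o) = o² + o = o + o²)
(n(56, g(7, -3)) + 879) - 1908 = ((2*7)*(1 + 2*7) + 879) - 1908 = (14*(1 + 14) + 879) - 1908 = (14*15 + 879) - 1908 = (210 + 879) - 1908 = 1089 - 1908 = -819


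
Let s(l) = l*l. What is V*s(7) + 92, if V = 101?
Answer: 5041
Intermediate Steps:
s(l) = l²
V*s(7) + 92 = 101*7² + 92 = 101*49 + 92 = 4949 + 92 = 5041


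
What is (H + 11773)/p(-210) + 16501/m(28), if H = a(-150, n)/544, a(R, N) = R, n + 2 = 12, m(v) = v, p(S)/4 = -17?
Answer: 53885357/129472 ≈ 416.19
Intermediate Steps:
p(S) = -68 (p(S) = 4*(-17) = -68)
n = 10 (n = -2 + 12 = 10)
H = -75/272 (H = -150/544 = -150*1/544 = -75/272 ≈ -0.27574)
(H + 11773)/p(-210) + 16501/m(28) = (-75/272 + 11773)/(-68) + 16501/28 = (3202181/272)*(-1/68) + 16501*(1/28) = -3202181/18496 + 16501/28 = 53885357/129472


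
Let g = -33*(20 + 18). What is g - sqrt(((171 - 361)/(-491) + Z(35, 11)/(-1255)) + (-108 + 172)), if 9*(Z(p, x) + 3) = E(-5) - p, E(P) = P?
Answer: -1254 - sqrt(220054832802535)/1848615 ≈ -1262.0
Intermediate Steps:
Z(p, x) = -32/9 - p/9 (Z(p, x) = -3 + (-5 - p)/9 = -3 + (-5/9 - p/9) = -32/9 - p/9)
g = -1254 (g = -33*38 = -1254)
g - sqrt(((171 - 361)/(-491) + Z(35, 11)/(-1255)) + (-108 + 172)) = -1254 - sqrt(((171 - 361)/(-491) + (-32/9 - 1/9*35)/(-1255)) + (-108 + 172)) = -1254 - sqrt((-190*(-1/491) + (-32/9 - 35/9)*(-1/1255)) + 64) = -1254 - sqrt((190/491 - 67/9*(-1/1255)) + 64) = -1254 - sqrt((190/491 + 67/11295) + 64) = -1254 - sqrt(2178947/5545845 + 64) = -1254 - sqrt(357113027/5545845) = -1254 - sqrt(220054832802535)/1848615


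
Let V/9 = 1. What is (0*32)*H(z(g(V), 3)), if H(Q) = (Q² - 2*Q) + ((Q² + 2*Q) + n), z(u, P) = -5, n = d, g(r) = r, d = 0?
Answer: 0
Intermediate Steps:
V = 9 (V = 9*1 = 9)
n = 0
H(Q) = 2*Q² (H(Q) = (Q² - 2*Q) + ((Q² + 2*Q) + 0) = (Q² - 2*Q) + (Q² + 2*Q) = 2*Q²)
(0*32)*H(z(g(V), 3)) = (0*32)*(2*(-5)²) = 0*(2*25) = 0*50 = 0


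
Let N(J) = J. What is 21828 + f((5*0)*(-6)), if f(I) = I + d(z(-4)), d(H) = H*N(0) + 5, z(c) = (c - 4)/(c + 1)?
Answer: 21833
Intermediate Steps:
z(c) = (-4 + c)/(1 + c)
d(H) = 5 (d(H) = H*0 + 5 = 0 + 5 = 5)
f(I) = 5 + I (f(I) = I + 5 = 5 + I)
21828 + f((5*0)*(-6)) = 21828 + (5 + (5*0)*(-6)) = 21828 + (5 + 0*(-6)) = 21828 + (5 + 0) = 21828 + 5 = 21833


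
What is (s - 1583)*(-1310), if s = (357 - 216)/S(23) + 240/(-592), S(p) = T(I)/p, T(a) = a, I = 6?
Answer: 50549625/37 ≈ 1.3662e+6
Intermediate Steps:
S(p) = 6/p
s = 39967/74 (s = (357 - 216)/((6/23)) + 240/(-592) = 141/((6*(1/23))) + 240*(-1/592) = 141/(6/23) - 15/37 = 141*(23/6) - 15/37 = 1081/2 - 15/37 = 39967/74 ≈ 540.09)
(s - 1583)*(-1310) = (39967/74 - 1583)*(-1310) = -77175/74*(-1310) = 50549625/37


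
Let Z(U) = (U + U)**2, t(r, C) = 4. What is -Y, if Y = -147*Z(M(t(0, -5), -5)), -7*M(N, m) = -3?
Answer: 108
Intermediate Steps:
M(N, m) = 3/7 (M(N, m) = -1/7*(-3) = 3/7)
Z(U) = 4*U**2 (Z(U) = (2*U)**2 = 4*U**2)
Y = -108 (Y = -588*(3/7)**2 = -588*9/49 = -147*36/49 = -108)
-Y = -1*(-108) = 108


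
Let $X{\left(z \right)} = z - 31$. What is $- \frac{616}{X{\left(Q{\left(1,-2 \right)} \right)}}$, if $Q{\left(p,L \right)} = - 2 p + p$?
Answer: $\frac{77}{4} \approx 19.25$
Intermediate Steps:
$Q{\left(p,L \right)} = - p$
$X{\left(z \right)} = -31 + z$
$- \frac{616}{X{\left(Q{\left(1,-2 \right)} \right)}} = - \frac{616}{-31 - 1} = - \frac{616}{-32} = \left(-616\right) \left(- \frac{1}{32}\right) = \frac{77}{4}$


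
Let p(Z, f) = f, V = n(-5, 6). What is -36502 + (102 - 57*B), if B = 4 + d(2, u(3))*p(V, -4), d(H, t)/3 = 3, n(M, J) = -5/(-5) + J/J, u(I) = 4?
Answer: -34576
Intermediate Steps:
n(M, J) = 2 (n(M, J) = -5*(-⅕) + 1 = 1 + 1 = 2)
d(H, t) = 9 (d(H, t) = 3*3 = 9)
V = 2
B = -32 (B = 4 + 9*(-4) = 4 - 36 = -32)
-36502 + (102 - 57*B) = -36502 + (102 - 57*(-32)) = -36502 + (102 + 1824) = -36502 + 1926 = -34576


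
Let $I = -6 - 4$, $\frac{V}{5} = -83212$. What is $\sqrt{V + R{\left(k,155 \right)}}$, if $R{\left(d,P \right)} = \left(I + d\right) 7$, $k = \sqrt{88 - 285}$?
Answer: $\sqrt{-416130 + 7 i \sqrt{197}} \approx 0.076 + 645.08 i$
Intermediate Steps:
$V = -416060$ ($V = 5 \left(-83212\right) = -416060$)
$I = -10$
$k = i \sqrt{197}$ ($k = \sqrt{-197} = i \sqrt{197} \approx 14.036 i$)
$R{\left(d,P \right)} = -70 + 7 d$ ($R{\left(d,P \right)} = \left(-10 + d\right) 7 = -70 + 7 d$)
$\sqrt{V + R{\left(k,155 \right)}} = \sqrt{-416060 - \left(70 - 7 i \sqrt{197}\right)} = \sqrt{-416130 + 7 i \sqrt{197}}$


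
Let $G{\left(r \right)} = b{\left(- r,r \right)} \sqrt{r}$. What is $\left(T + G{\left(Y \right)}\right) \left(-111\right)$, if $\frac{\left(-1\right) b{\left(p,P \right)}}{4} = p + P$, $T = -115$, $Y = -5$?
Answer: $12765$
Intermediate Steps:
$b{\left(p,P \right)} = - 4 P - 4 p$ ($b{\left(p,P \right)} = - 4 \left(p + P\right) = - 4 \left(P + p\right) = - 4 P - 4 p$)
$G{\left(r \right)} = 0$ ($G{\left(r \right)} = \left(- 4 r - 4 \left(- r\right)\right) \sqrt{r} = \left(- 4 r + 4 r\right) \sqrt{r} = 0 \sqrt{r} = 0$)
$\left(T + G{\left(Y \right)}\right) \left(-111\right) = \left(-115 + 0\right) \left(-111\right) = \left(-115\right) \left(-111\right) = 12765$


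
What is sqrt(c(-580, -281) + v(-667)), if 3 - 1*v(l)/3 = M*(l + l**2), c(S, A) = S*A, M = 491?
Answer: I*sqrt(654176017) ≈ 25577.0*I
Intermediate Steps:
c(S, A) = A*S
v(l) = 9 - 1473*l - 1473*l**2 (v(l) = 9 - 1473*(l + l**2) = 9 - 3*(491*l + 491*l**2) = 9 + (-1473*l - 1473*l**2) = 9 - 1473*l - 1473*l**2)
sqrt(c(-580, -281) + v(-667)) = sqrt(-281*(-580) + (9 - 1473*(-667) - 1473*(-667)**2)) = sqrt(162980 + (9 + 982491 - 1473*444889)) = sqrt(162980 + (9 + 982491 - 655321497)) = sqrt(162980 - 654338997) = sqrt(-654176017) = I*sqrt(654176017)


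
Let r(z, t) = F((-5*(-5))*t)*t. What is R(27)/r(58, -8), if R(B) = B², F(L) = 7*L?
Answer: 729/11200 ≈ 0.065089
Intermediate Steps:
r(z, t) = 175*t² (r(z, t) = (7*((-5*(-5))*t))*t = (7*(25*t))*t = (175*t)*t = 175*t²)
R(27)/r(58, -8) = 27²/((175*(-8)²)) = 729/((175*64)) = 729/11200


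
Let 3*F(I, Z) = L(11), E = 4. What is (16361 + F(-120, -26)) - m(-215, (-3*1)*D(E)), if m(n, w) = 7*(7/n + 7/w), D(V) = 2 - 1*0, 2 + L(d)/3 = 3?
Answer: 21117809/1290 ≈ 16370.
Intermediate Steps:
L(d) = 3 (L(d) = -6 + 3*3 = -6 + 9 = 3)
F(I, Z) = 1 (F(I, Z) = (⅓)*3 = 1)
D(V) = 2 (D(V) = 2 + 0 = 2)
m(n, w) = 49/n + 49/w
(16361 + F(-120, -26)) - m(-215, (-3*1)*D(E)) = (16361 + 1) - (49/(-215) + 49/((-3*1*2))) = 16362 - (49*(-1/215) + 49/((-3*2))) = 16362 - (-49/215 + 49/(-6)) = 16362 - (-49/215 + 49*(-⅙)) = 16362 - (-49/215 - 49/6) = 16362 - 1*(-10829/1290) = 16362 + 10829/1290 = 21117809/1290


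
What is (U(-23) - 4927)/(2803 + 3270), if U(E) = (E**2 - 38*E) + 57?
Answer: -3467/6073 ≈ -0.57089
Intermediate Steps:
U(E) = 57 + E**2 - 38*E
(U(-23) - 4927)/(2803 + 3270) = ((57 + (-23)**2 - 38*(-23)) - 4927)/(2803 + 3270) = ((57 + 529 + 874) - 4927)/6073 = (1460 - 4927)*(1/6073) = -3467*1/6073 = -3467/6073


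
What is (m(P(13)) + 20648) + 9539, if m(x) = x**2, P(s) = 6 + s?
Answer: 30548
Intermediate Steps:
(m(P(13)) + 20648) + 9539 = ((6 + 13)**2 + 20648) + 9539 = (19**2 + 20648) + 9539 = (361 + 20648) + 9539 = 21009 + 9539 = 30548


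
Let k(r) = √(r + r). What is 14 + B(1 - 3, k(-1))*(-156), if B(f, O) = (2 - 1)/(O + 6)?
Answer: -202/19 + 78*I*√2/19 ≈ -10.632 + 5.8057*I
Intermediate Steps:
k(r) = √2*√r (k(r) = √(2*r) = √2*√r)
B(f, O) = 1/(6 + O)
14 + B(1 - 3, k(-1))*(-156) = 14 - 156/(6 + √2*√(-1)) = 14 - 156/(6 + √2*I) = 14 - 156/(6 + I*√2)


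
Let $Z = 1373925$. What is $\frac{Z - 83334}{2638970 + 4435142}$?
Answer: $\frac{1290591}{7074112} \approx 0.18244$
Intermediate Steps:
$\frac{Z - 83334}{2638970 + 4435142} = \frac{1373925 - 83334}{2638970 + 4435142} = \frac{1290591}{7074112}$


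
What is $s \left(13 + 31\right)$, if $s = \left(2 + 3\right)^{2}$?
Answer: $1100$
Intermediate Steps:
$s = 25$ ($s = 5^{2} = 25$)
$s \left(13 + 31\right) = 25 \left(13 + 31\right) = 25 \cdot 44 = 1100$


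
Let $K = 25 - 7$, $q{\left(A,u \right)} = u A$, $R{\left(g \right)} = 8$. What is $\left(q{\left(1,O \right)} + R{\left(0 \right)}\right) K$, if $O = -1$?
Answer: $126$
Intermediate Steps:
$q{\left(A,u \right)} = A u$
$K = 18$
$\left(q{\left(1,O \right)} + R{\left(0 \right)}\right) K = \left(1 \left(-1\right) + 8\right) 18 = \left(-1 + 8\right) 18 = 7 \cdot 18 = 126$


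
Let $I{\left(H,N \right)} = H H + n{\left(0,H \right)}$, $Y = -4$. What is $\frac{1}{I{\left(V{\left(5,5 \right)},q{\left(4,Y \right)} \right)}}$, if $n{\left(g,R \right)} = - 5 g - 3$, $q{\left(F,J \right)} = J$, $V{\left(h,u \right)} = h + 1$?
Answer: $\frac{1}{33} \approx 0.030303$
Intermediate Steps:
$V{\left(h,u \right)} = 1 + h$
$n{\left(g,R \right)} = -3 - 5 g$
$I{\left(H,N \right)} = -3 + H^{2}$ ($I{\left(H,N \right)} = H H - 3 = H^{2} + \left(-3 + 0\right) = H^{2} - 3 = -3 + H^{2}$)
$\frac{1}{I{\left(V{\left(5,5 \right)},q{\left(4,Y \right)} \right)}} = \frac{1}{-3 + \left(1 + 5\right)^{2}} = \frac{1}{-3 + 6^{2}} = \frac{1}{-3 + 36} = \frac{1}{33}$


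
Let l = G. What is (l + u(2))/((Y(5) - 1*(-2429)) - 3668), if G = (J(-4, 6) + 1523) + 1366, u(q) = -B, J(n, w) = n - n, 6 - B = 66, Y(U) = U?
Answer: -2949/1234 ≈ -2.3898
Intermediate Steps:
B = -60 (B = 6 - 1*66 = 6 - 66 = -60)
J(n, w) = 0
u(q) = 60 (u(q) = -1*(-60) = 60)
G = 2889 (G = (0 + 1523) + 1366 = 1523 + 1366 = 2889)
l = 2889
(l + u(2))/((Y(5) - 1*(-2429)) - 3668) = (2889 + 60)/((5 - 1*(-2429)) - 3668) = 2949/((5 + 2429) - 3668) = 2949/(2434 - 3668) = 2949/(-1234) = 2949*(-1/1234) = -2949/1234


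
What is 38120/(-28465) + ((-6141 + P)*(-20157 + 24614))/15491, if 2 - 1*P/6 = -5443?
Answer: 673020810445/88190263 ≈ 7631.5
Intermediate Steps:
P = 32670 (P = 12 - 6*(-5443) = 12 + 32658 = 32670)
38120/(-28465) + ((-6141 + P)*(-20157 + 24614))/15491 = 38120/(-28465) + ((-6141 + 32670)*(-20157 + 24614))/15491 = 38120*(-1/28465) + (26529*4457)*(1/15491) = -7624/5693 + 118239753*(1/15491) = -7624/5693 + 118239753/15491 = 673020810445/88190263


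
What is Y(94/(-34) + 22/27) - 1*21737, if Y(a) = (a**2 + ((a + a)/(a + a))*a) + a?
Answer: -4579593482/210681 ≈ -21737.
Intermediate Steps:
Y(a) = a**2 + 2*a (Y(a) = (a**2 + ((2*a)/((2*a)))*a) + a = (a**2 + ((2*a)*(1/(2*a)))*a) + a = (a**2 + 1*a) + a = (a**2 + a) + a = (a + a**2) + a = a**2 + 2*a)
Y(94/(-34) + 22/27) - 1*21737 = (94/(-34) + 22/27)*(2 + (94/(-34) + 22/27)) - 1*21737 = (94*(-1/34) + 22*(1/27))*(2 + (94*(-1/34) + 22*(1/27))) - 21737 = (-47/17 + 22/27)*(2 + (-47/17 + 22/27)) - 21737 = -895*(2 - 895/459)/459 - 21737 = -895/459*23/459 - 21737 = -20585/210681 - 21737 = -4579593482/210681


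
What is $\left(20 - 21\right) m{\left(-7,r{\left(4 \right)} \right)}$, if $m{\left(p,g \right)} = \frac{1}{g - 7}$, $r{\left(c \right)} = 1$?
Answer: $\frac{1}{6} \approx 0.16667$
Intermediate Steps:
$m{\left(p,g \right)} = \frac{1}{-7 + g}$
$\left(20 - 21\right) m{\left(-7,r{\left(4 \right)} \right)} = \frac{20 - 21}{-7 + 1} = - \frac{1}{-6} = \left(-1\right) \left(- \frac{1}{6}\right) = \frac{1}{6}$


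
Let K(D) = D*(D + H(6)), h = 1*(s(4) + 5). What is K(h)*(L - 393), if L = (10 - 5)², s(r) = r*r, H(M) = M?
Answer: -208656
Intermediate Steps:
s(r) = r²
h = 21 (h = 1*(4² + 5) = 1*(16 + 5) = 1*21 = 21)
L = 25 (L = 5² = 25)
K(D) = D*(6 + D) (K(D) = D*(D + 6) = D*(6 + D))
K(h)*(L - 393) = (21*(6 + 21))*(25 - 393) = (21*27)*(-368) = 567*(-368) = -208656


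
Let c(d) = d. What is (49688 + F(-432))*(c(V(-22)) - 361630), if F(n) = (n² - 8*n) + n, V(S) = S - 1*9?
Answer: -86558497096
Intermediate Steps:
V(S) = -9 + S (V(S) = S - 9 = -9 + S)
F(n) = n² - 7*n
(49688 + F(-432))*(c(V(-22)) - 361630) = (49688 - 432*(-7 - 432))*((-9 - 22) - 361630) = (49688 - 432*(-439))*(-31 - 361630) = (49688 + 189648)*(-361661) = 239336*(-361661) = -86558497096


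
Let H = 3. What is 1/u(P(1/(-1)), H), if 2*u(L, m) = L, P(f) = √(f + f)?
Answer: -I*√2 ≈ -1.4142*I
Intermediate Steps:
P(f) = √2*√f (P(f) = √(2*f) = √2*√f)
u(L, m) = L/2
1/u(P(1/(-1)), H) = 1/((√2*√(1/(-1)))/2) = 1/((√2*√(1*(-1)))/2) = 1/((√2*√(-1))/2) = 1/((√2*I)/2) = 1/((I*√2)/2) = 1/(I*√2/2) = -I*√2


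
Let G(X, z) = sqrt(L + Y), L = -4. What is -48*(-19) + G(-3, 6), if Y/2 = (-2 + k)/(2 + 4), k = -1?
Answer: 912 + I*sqrt(5) ≈ 912.0 + 2.2361*I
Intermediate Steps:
Y = -1 (Y = 2*((-2 - 1)/(2 + 4)) = 2*(-3/6) = 2*(-3*1/6) = 2*(-1/2) = -1)
G(X, z) = I*sqrt(5) (G(X, z) = sqrt(-4 - 1) = sqrt(-5) = I*sqrt(5))
-48*(-19) + G(-3, 6) = -48*(-19) + I*sqrt(5) = 912 + I*sqrt(5)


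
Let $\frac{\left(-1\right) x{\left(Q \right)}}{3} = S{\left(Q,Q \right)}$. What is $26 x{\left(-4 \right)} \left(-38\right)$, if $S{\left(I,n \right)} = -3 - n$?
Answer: $2964$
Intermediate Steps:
$x{\left(Q \right)} = 9 + 3 Q$ ($x{\left(Q \right)} = - 3 \left(-3 - Q\right) = 9 + 3 Q$)
$26 x{\left(-4 \right)} \left(-38\right) = 26 \left(9 + 3 \left(-4\right)\right) \left(-38\right) = 26 \left(9 - 12\right) \left(-38\right) = 26 \left(-3\right) \left(-38\right) = \left(-78\right) \left(-38\right) = 2964$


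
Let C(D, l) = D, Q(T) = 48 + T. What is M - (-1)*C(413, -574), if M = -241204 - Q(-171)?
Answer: -240668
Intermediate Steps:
M = -241081 (M = -241204 - (48 - 171) = -241204 - 1*(-123) = -241204 + 123 = -241081)
M - (-1)*C(413, -574) = -241081 - (-1)*413 = -241081 - 1*(-413) = -241081 + 413 = -240668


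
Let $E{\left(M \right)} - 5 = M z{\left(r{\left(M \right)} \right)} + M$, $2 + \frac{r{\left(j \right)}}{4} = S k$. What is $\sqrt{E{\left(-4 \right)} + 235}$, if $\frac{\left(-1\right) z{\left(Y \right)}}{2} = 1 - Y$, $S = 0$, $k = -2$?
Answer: $2 \sqrt{77} \approx 17.55$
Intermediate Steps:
$r{\left(j \right)} = -8$ ($r{\left(j \right)} = -8 + 4 \cdot 0 \left(-2\right) = -8 + 4 \cdot 0 = -8 + 0 = -8$)
$z{\left(Y \right)} = -2 + 2 Y$ ($z{\left(Y \right)} = - 2 \left(1 - Y\right) = -2 + 2 Y$)
$E{\left(M \right)} = 5 - 17 M$ ($E{\left(M \right)} = 5 + \left(M \left(-2 + 2 \left(-8\right)\right) + M\right) = 5 + \left(M \left(-2 - 16\right) + M\right) = 5 + \left(M \left(-18\right) + M\right) = 5 + \left(- 18 M + M\right) = 5 - 17 M$)
$\sqrt{E{\left(-4 \right)} + 235} = \sqrt{\left(5 - -68\right) + 235} = \sqrt{\left(5 + 68\right) + 235} = \sqrt{73 + 235} = \sqrt{308} = 2 \sqrt{77}$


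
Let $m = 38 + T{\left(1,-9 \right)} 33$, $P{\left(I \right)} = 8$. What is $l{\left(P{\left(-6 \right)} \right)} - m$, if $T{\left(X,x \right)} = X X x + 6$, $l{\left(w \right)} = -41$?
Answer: $20$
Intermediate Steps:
$T{\left(X,x \right)} = 6 + x X^{2}$ ($T{\left(X,x \right)} = X^{2} x + 6 = x X^{2} + 6 = 6 + x X^{2}$)
$m = -61$ ($m = 38 + \left(6 - 9 \cdot 1^{2}\right) 33 = 38 + \left(6 - 9\right) 33 = 38 - 99 = -61$)
$l{\left(P{\left(-6 \right)} \right)} - m = -41 - -61 = -41 + 61 = 20$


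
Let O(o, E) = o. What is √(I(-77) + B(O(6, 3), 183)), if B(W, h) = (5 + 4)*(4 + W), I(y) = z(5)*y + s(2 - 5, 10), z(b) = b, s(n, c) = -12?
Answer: I*√307 ≈ 17.521*I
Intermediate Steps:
I(y) = -12 + 5*y (I(y) = 5*y - 12 = -12 + 5*y)
B(W, h) = 36 + 9*W (B(W, h) = 9*(4 + W) = 36 + 9*W)
√(I(-77) + B(O(6, 3), 183)) = √((-12 + 5*(-77)) + (36 + 9*6)) = √((-12 - 385) + (36 + 54)) = √(-397 + 90) = √(-307) = I*√307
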